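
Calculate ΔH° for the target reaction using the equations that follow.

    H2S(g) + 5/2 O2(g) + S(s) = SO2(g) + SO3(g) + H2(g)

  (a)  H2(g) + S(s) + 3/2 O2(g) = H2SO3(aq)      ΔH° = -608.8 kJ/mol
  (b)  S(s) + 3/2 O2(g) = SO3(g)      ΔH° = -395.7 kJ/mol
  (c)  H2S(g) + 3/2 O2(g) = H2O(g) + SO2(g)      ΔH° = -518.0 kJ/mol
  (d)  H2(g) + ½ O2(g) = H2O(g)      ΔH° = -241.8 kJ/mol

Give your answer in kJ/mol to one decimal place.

ΔH° = -671.9 kJ/mol

(a): not needed.
(b) as written: -395.7 kJ/mol
(c) as written: -518.0 kJ/mol
(d) reversed: +241.8 kJ/mol
ΔH° = (-395.7) + (-518.0) + (+241.8) = -671.9 kJ/mol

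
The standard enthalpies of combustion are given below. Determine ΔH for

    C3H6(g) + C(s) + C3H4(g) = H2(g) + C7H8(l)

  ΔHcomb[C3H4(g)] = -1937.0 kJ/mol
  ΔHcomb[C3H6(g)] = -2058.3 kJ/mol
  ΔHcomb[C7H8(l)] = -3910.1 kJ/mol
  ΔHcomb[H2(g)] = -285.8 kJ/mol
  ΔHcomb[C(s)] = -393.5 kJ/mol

With combustion enthalpies, reactants minus products:
= [1·(-2058.3) + 1·(-393.5) + 1·(-1937.0)] − [1·(-285.8) + 1·(-3910.1)]
= -192.9 kJ/mol

ΔH = -192.9 kJ/mol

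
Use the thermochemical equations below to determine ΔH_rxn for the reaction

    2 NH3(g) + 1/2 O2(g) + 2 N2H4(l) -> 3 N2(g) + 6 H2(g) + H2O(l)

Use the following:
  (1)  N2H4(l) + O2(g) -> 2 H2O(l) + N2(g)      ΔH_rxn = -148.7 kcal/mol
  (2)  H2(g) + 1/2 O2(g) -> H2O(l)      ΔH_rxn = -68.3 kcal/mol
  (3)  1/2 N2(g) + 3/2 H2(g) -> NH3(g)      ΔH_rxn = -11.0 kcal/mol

ΔH_rxn = -70.5 kcal/mol

(1) × 2 (scale by 2 for the 2 N2H4(l)): (2)·(-148.7) = -297.4 kcal/mol
(2) reversed and × 3: (-3)·(-68.3) = +204.9 kcal/mol
(3) reversed and × 2 (reverse to put NH3(g) on the reactant side; scale by 2 for the 2 NH3(g)): (-2)·(-11.0) = +22.0 kcal/mol
By Hess's law, ΔH_rxn = (2)·(-148.7) + (-3)·(-68.3) + (-2)·(-11.0) = -70.5 kcal/mol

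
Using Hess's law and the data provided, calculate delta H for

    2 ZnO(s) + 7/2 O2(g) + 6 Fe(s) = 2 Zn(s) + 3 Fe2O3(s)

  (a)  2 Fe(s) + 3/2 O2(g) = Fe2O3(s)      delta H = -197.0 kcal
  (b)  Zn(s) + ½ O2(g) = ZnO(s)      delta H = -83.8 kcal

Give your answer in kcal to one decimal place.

delta H = -423.4 kcal

(a) × 3: (3)·(-197.0) = -591.0 kcal
(b) reversed and × 2: (-2)·(-83.8) = +167.6 kcal
delta H = (3)·(-197.0) + (-2)·(-83.8) = -423.4 kcal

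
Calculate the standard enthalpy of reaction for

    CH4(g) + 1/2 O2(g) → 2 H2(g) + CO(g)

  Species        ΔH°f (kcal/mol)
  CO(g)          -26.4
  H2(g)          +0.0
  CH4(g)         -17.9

ΔH°rxn = -8.5 kcal/mol

ΔH°rxn = Σ nΔHf°(products) − Σ nΔHf°(reactants).
Products: 2·(+0.0) + 1·(-26.4) = -26.4
Reactants: 1·(-17.9) + 1/2·(+0.0) = -17.9
ΔH°rxn = (-26.4) − (-17.9) = -8.5 kcal/mol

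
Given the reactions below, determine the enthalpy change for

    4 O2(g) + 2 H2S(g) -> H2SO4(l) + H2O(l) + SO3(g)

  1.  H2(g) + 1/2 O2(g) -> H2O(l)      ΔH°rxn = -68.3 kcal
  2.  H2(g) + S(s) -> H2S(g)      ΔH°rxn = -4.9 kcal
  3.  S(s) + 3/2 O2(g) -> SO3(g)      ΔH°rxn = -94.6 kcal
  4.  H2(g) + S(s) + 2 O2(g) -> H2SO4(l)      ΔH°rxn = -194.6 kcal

ΔH°rxn = -347.7 kcal

eq. 1 as written: -68.3 kcal
eq. 2 reversed and × 2: (-2)·(-4.9) = +9.8 kcal
eq. 3 as written: -94.6 kcal
eq. 4 as written: -194.6 kcal
ΔH°rxn = (-68.3) + (+9.8) + (-94.6) + (-194.6) = -347.7 kcal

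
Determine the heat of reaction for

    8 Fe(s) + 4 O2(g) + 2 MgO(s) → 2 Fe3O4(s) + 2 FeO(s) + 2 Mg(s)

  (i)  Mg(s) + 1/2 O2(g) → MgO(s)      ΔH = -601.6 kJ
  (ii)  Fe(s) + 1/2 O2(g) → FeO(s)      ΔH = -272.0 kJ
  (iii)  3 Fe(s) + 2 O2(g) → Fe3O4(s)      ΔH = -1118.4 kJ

(i) reversed and × 2: (-2)·(-601.6) = +1203.2 kJ
(ii) × 2: (2)·(-272.0) = -544.0 kJ
(iii) × 2: (2)·(-1118.4) = -2236.8 kJ
By Hess's law, ΔH = (-2)·(-601.6) + (2)·(-272.0) + (2)·(-1118.4) = -1577.6 kJ

ΔH = -1577.6 kJ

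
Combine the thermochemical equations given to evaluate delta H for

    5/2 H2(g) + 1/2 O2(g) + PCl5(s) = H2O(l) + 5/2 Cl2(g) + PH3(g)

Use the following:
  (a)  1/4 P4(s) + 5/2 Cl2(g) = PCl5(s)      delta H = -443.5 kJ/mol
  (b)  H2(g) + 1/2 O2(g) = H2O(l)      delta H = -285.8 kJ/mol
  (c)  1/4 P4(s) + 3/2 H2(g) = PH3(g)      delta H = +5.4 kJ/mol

delta H = 163.1 kJ/mol

(a) reversed (reverse to put PCl5(s) on the reactant side): +443.5 kJ/mol
(b) as written (H2O(l) already on the product side): -285.8 kJ/mol
(c) as written (PH3(g) already on the product side): +5.4 kJ/mol
delta H = (+443.5) + (-285.8) + (+5.4) = 163.1 kJ/mol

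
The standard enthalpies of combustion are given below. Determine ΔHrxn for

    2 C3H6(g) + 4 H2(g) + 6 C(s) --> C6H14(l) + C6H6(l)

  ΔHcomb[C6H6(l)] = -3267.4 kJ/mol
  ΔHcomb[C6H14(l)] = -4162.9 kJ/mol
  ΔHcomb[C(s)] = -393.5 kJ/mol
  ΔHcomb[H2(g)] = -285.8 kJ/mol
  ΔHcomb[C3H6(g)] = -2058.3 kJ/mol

ΔHrxn = -190.5 kJ/mol

Using ΔH = Σ nΔHc°(reactants) − Σ nΔHc°(products):
= [2·(-2058.3) + 4·(-285.8) + 6·(-393.5)] − [1·(-4162.9) + 1·(-3267.4)]
= -190.5 kJ/mol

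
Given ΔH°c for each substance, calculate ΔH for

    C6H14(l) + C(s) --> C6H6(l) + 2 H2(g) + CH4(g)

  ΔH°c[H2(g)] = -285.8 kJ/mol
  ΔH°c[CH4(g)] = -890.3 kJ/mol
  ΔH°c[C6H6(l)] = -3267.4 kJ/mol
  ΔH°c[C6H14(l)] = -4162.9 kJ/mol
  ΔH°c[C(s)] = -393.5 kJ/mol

Using ΔH = Σ nΔHc°(reactants) − Σ nΔHc°(products):
= [1·(-4162.9) + 1·(-393.5)] − [1·(-3267.4) + 2·(-285.8) + 1·(-890.3)]
= 172.9 kJ/mol

ΔH = 172.9 kJ/mol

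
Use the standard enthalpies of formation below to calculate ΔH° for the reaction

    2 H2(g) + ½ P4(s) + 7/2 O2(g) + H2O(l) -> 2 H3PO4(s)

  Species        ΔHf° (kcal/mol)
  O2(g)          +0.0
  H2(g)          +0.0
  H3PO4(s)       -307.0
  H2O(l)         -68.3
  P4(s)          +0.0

ΔH° = -545.7 kcal/mol

Products: 2·(-307.0) = -614.0
Reactants: 2·(+0.0) + 1/2·(+0.0) + 7/2·(+0.0) + 1·(-68.3) = -68.3
ΔH° = (-614.0) − (-68.3) = -545.7 kcal/mol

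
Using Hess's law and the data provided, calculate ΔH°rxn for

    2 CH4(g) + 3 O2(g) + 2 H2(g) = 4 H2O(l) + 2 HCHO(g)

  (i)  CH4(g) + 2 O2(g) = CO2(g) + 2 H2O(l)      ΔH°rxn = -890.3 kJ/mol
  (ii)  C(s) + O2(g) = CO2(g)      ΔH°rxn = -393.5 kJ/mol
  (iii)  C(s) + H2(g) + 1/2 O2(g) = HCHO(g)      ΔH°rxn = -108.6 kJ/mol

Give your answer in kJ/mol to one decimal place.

(i) × 2: (2)·(-890.3) = -1780.6 kJ/mol
(ii) reversed and × 2: (-2)·(-393.5) = +787.0 kJ/mol
(iii) × 2: (2)·(-108.6) = -217.2 kJ/mol
ΔH°rxn = (-1780.6) + (+787.0) + (-217.2) = -1210.8 kJ/mol

ΔH°rxn = -1210.8 kJ/mol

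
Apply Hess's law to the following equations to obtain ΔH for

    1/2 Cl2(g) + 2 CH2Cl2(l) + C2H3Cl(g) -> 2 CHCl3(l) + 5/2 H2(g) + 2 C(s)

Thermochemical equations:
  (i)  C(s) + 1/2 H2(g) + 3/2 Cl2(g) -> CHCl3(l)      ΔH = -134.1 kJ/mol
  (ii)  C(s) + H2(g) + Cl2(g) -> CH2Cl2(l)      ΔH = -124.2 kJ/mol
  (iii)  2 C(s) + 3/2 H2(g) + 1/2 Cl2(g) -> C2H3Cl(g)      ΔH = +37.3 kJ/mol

ΔH = -57.1 kJ/mol

(i) × 2 (×2 to match 2 CHCl3(l) in the target): (2)·(-134.1) = -268.2 kJ/mol
(ii) reversed and × 2 (reverse to put CH2Cl2(l) on the reactant side; ×2 to match 2 CH2Cl2(l) in the target): (-2)·(-124.2) = +248.4 kJ/mol
(iii) reversed (C2H3Cl(g) must end up as a reactant): -37.3 kJ/mol
Summing the manipulated equations, ΔH = (2)·(-134.1) + (-2)·(-124.2) + (-1)·(+37.3) = -57.1 kJ/mol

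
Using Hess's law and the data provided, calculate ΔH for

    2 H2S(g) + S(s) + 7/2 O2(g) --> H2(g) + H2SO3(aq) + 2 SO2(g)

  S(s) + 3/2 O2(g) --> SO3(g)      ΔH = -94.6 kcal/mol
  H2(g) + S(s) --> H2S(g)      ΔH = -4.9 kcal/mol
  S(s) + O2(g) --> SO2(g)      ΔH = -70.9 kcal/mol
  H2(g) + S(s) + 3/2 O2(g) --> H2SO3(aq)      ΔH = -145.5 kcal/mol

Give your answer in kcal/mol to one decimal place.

ΔH = -277.5 kcal/mol

equation 1: not needed (SO3(g) appears nowhere else).
equation 2 reversed and × 2 (reverse to put H2S(g) on the reactant side; scale by 2 for the 2 H2S(g)): (-2)·(-4.9) = +9.8 kcal/mol
equation 3 × 2 (scale by 2 for the 2 SO2(g)): (2)·(-70.9) = -141.8 kcal/mol
equation 4 as written (H2SO3(aq) already on the product side): -145.5 kcal/mol
ΔH = (-2)·(-4.9) + (2)·(-70.9) + (1)·(-145.5) = -277.5 kcal/mol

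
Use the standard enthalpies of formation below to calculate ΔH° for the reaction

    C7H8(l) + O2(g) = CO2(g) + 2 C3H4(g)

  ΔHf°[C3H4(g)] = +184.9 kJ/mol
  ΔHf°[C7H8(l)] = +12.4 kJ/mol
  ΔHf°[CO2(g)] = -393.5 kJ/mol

Products: 1·(-393.5) + 2·(+184.9) = -23.7
Reactants: 1·(+12.4) + 1·(+0.0) = +12.4
ΔH° = (-23.7) − (+12.4) = -36.1 kJ/mol

ΔH° = -36.1 kJ/mol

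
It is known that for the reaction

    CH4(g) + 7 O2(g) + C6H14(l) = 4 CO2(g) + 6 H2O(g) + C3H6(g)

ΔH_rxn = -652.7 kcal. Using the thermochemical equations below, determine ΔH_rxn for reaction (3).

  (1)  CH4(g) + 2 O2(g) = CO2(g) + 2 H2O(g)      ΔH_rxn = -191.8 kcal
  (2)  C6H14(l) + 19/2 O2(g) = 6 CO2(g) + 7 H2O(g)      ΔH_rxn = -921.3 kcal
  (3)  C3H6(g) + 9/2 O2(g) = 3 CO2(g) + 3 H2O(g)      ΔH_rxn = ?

(1) as written: -191.8 kcal
(2) as written: -921.3 kcal
(3) reversed: contributes −x
-652.7 = (-191.8) + (-921.3) − x
x = (-652.7 − (-1113.1)) / (-1) = -460.4 kcal

ΔH_rxn = -460.4 kcal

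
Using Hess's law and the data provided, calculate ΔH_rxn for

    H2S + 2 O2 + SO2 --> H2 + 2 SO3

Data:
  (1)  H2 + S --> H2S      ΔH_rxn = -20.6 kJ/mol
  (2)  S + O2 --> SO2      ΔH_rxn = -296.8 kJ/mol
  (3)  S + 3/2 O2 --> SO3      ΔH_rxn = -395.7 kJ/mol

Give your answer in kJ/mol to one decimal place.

ΔH_rxn = -474.0 kJ/mol

(1) reversed (reverse to put H2S on the reactant side): +20.6 kJ/mol
(2) reversed (SO2 must end up as a reactant): +296.8 kJ/mol
(3) × 2 (scale by 2 for the 2 SO3): (2)·(-395.7) = -791.4 kJ/mol
ΔH_rxn = (+20.6) + (+296.8) + (-791.4) = -474.0 kJ/mol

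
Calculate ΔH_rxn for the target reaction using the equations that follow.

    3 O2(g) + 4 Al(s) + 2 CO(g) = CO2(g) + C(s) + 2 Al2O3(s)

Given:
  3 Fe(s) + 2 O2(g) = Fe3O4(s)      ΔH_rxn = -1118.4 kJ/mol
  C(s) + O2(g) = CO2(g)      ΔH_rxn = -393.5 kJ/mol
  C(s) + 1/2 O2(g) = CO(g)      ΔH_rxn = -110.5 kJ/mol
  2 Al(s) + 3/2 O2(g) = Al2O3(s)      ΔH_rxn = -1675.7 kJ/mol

ΔH_rxn = -3523.9 kJ/mol

equation 1: not needed.
equation 2 as written: -393.5 kJ/mol
equation 3 reversed and × 2: (-2)·(-110.5) = +221.0 kJ/mol
equation 4 × 2: (2)·(-1675.7) = -3351.4 kJ/mol
Since enthalpy is a state function, ΔH_rxn = (-393.5) + (+221.0) + (-3351.4) = -3523.9 kJ/mol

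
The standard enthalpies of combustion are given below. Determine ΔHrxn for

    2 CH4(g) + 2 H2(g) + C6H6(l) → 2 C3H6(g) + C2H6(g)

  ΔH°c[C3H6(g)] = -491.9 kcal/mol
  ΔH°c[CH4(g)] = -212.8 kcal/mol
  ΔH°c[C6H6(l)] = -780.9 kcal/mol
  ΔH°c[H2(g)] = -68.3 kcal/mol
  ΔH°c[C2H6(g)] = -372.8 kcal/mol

With combustion enthalpies, reactants minus products:
= [2·(-212.8) + 2·(-68.3) + 1·(-780.9)] − [2·(-491.9) + 1·(-372.8)]
= 13.5 kcal/mol

ΔHrxn = 13.5 kcal/mol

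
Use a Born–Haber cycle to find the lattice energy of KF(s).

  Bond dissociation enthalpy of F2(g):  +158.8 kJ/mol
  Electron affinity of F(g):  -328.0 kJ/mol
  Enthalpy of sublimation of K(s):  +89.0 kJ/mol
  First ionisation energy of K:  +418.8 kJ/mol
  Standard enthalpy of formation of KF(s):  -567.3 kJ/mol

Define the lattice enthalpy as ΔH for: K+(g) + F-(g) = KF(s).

ΔHf° = 1·ΔHsub + 1·(ΣIE) + 1/2·D(F2) + 1·EA + U
-567.3 = 1·(+89.0) + 1·(+418.8) + 1/2·(+158.8) + 1·(-328.0) + U
U = -567.3 − (+259.2) = -826.5 kJ/mol

U = -826.5 kJ/mol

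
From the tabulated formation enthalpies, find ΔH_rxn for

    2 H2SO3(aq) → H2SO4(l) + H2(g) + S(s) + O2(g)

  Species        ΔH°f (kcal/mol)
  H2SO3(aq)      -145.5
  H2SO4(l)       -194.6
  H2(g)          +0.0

ΔH°rxn = Σ nΔHf°(products) − Σ nΔHf°(reactants).
Products: 1·(-194.6) + 1·(+0.0) + 1·(+0.0) + 1·(+0.0) = -194.6
Reactants: 2·(-145.5) = -291.0
ΔH_rxn = (-194.6) − (-291.0) = 96.4 kcal/mol

ΔH_rxn = 96.4 kcal/mol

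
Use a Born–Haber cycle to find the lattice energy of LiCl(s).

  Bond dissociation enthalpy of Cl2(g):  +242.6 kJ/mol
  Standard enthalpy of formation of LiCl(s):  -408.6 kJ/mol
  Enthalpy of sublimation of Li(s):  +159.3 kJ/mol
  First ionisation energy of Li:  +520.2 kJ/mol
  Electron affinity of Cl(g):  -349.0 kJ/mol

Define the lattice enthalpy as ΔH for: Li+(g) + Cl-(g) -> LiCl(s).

U = -860.4 kJ/mol

ΔHf° = 1·ΔHsub + 1·(ΣIE) + 1/2·D(Cl2) + 1·EA + U
-408.6 = 1·(+159.3) + 1·(+520.2) + 1/2·(+242.6) + 1·(-349.0) + U
U = -408.6 − (+451.8) = -860.4 kJ/mol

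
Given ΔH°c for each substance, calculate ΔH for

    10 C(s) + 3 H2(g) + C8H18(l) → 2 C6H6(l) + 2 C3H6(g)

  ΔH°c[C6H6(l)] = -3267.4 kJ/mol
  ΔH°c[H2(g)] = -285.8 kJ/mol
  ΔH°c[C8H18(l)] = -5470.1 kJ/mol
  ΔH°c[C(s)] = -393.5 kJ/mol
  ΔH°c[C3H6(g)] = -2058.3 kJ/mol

With combustion enthalpies, reactants minus products:
= [10·(-393.5) + 3·(-285.8) + 1·(-5470.1)] − [2·(-3267.4) + 2·(-2058.3)]
= 388.9 kJ/mol

ΔH = 388.9 kJ/mol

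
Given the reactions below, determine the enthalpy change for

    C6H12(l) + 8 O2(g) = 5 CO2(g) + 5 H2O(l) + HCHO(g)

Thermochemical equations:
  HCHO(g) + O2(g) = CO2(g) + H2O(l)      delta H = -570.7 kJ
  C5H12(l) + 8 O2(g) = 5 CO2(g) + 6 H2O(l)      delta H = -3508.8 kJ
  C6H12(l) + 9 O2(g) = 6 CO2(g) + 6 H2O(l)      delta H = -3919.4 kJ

equation 1 reversed (reverse to put HCHO(g) on the product side): +570.7 kJ
equation 2: not needed (C5H12(l) appears nowhere else).
equation 3 as written (C6H12(l) already on the reactant side): -3919.4 kJ
Combining the equations, delta H = (-1)·(-570.7) + (1)·(-3919.4) = -3348.7 kJ

delta H = -3348.7 kJ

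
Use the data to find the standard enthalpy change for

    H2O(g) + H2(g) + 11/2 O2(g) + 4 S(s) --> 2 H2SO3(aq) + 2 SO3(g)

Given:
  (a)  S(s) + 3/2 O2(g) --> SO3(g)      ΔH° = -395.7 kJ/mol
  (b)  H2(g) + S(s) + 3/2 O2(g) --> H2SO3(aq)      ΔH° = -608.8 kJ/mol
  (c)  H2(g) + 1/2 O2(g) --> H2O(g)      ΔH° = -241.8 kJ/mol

(a) × 2: (2)·(-395.7) = -791.4 kJ/mol
(b) × 2: (2)·(-608.8) = -1217.6 kJ/mol
(c) reversed: +241.8 kJ/mol
Combining the equations, ΔH° = (-791.4) + (-1217.6) + (+241.8) = -1767.2 kJ/mol

ΔH° = -1767.2 kJ/mol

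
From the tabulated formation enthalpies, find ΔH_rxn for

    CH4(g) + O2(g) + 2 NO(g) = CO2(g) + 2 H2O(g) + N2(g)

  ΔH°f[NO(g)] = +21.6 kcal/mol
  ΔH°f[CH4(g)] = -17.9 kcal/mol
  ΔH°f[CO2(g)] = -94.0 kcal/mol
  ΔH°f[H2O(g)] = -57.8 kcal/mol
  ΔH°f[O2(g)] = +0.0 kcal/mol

ΔH_rxn = -234.9 kcal/mol

Products: 1·(-94.0) + 2·(-57.8) + 1·(+0.0) = -209.6
Reactants: 1·(-17.9) + 1·(+0.0) + 2·(+21.6) = +25.3
ΔH_rxn = (-209.6) − (+25.3) = -234.9 kcal/mol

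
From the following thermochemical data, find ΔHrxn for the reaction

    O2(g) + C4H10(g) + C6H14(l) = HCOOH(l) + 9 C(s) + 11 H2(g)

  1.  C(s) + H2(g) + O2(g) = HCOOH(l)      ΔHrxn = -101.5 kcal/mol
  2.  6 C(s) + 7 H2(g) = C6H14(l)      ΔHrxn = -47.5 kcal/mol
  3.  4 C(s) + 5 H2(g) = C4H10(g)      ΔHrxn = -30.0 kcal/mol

eq. 1 as written: -101.5 kcal/mol
eq. 2 reversed: +47.5 kcal/mol
eq. 3 reversed: +30.0 kcal/mol
By Hess's law, ΔHrxn = (1)·(-101.5) + (-1)·(-47.5) + (-1)·(-30.0) = -24.0 kcal/mol

ΔHrxn = -24.0 kcal/mol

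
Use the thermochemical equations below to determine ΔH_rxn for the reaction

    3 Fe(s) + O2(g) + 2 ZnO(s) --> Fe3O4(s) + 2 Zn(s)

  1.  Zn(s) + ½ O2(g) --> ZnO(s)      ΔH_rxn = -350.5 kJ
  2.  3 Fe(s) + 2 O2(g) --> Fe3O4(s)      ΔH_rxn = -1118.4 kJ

eq. 1 reversed and × 2: (-2)·(-350.5) = +701.0 kJ
eq. 2 as written: -1118.4 kJ
ΔH_rxn = (-2)·(-350.5) + (1)·(-1118.4) = -417.4 kJ

ΔH_rxn = -417.4 kJ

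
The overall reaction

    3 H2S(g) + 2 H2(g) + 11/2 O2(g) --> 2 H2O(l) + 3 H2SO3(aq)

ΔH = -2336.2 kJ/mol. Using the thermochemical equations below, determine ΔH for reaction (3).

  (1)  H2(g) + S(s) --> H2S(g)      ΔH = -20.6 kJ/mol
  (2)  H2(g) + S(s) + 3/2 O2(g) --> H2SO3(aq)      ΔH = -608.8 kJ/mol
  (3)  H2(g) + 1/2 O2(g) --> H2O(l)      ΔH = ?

(1) reversed and × 3: (-3)·(-20.6) = +61.8 kJ/mol
(2) × 3: (3)·(-608.8) = -1826.4 kJ/mol
(3) × 2: contributes 2·x
-2336.2 = (+61.8) + (-1826.4) + 2·x
x = (-2336.2 − (-1764.6)) / (2) = -285.8 kJ/mol

ΔH = -285.8 kJ/mol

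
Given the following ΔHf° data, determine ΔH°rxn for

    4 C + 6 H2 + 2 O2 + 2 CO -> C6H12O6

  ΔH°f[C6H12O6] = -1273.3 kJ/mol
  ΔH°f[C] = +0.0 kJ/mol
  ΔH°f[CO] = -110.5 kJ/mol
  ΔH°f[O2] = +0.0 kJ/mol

Products: 1·(-1273.3) = -1273.3
Reactants: 4·(+0.0) + 6·(+0.0) + 2·(+0.0) + 2·(-110.5) = -221.0
ΔH°rxn = (-1273.3) − (-221.0) = -1052.3 kJ/mol

ΔH°rxn = -1052.3 kJ/mol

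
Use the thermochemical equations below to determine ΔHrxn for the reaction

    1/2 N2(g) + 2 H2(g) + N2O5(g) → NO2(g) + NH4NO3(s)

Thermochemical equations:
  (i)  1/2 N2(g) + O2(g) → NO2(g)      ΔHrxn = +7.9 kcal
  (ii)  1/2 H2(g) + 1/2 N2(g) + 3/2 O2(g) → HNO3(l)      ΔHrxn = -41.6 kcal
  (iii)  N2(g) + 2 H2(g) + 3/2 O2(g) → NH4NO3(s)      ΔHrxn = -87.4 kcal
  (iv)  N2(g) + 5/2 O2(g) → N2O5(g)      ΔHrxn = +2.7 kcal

(i) as written (NO2(g) already on the product side): +7.9 kcal
(ii): not needed (HNO3(l) appears nowhere else).
(iii) as written (NH4NO3(s) already on the product side): -87.4 kcal
(iv) reversed (reverse to put N2O5(g) on the reactant side): -2.7 kcal
ΔHrxn = (+7.9) + (-87.4) + (-2.7) = -82.2 kcal

ΔHrxn = -82.2 kcal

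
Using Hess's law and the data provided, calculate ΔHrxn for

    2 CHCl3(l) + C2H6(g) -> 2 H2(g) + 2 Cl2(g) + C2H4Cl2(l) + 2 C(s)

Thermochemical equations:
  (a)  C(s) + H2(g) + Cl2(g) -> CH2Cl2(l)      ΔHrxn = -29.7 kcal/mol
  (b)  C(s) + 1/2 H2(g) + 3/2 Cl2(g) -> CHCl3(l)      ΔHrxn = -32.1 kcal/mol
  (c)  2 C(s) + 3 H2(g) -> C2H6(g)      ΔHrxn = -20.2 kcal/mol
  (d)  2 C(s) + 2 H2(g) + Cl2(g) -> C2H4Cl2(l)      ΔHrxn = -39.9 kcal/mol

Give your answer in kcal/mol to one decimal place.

ΔHrxn = 44.5 kcal/mol

(a): not needed.
(b) reversed and × 2: (-2)·(-32.1) = +64.2 kcal/mol
(c) reversed: +20.2 kcal/mol
(d) as written: -39.9 kcal/mol
ΔHrxn = (-2)·(-32.1) + (-1)·(-20.2) + (1)·(-39.9) = 44.5 kcal/mol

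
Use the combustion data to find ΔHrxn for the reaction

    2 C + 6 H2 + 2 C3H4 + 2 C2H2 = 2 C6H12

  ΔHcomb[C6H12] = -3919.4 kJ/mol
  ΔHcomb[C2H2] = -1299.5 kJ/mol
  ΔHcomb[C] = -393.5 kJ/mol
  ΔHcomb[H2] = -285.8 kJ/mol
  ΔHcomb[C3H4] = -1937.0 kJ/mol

ΔHrxn = -1136.0 kJ/mol

With combustion enthalpies, reactants minus products:
= [2·(-393.5) + 6·(-285.8) + 2·(-1937.0) + 2·(-1299.5)] − [2·(-3919.4)]
= -1136.0 kJ/mol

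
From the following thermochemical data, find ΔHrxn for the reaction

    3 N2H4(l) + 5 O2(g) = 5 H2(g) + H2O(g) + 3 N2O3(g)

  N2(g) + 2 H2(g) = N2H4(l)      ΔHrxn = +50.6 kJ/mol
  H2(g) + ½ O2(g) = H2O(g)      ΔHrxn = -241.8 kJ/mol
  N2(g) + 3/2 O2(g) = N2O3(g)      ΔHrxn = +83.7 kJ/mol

equation 1 reversed and × 3 (N2H4(l) must end up as a reactant; scale by 3 for the 3 N2H4(l)): (-3)·(+50.6) = -151.8 kJ/mol
equation 2 as written (H2O(g) already on the product side): -241.8 kJ/mol
equation 3 × 3 (×3 to match 3 N2O3(g) in the target): (3)·(+83.7) = +251.1 kJ/mol
ΔHrxn = (-3)·(+50.6) + (1)·(-241.8) + (3)·(+83.7) = -142.5 kJ/mol

ΔHrxn = -142.5 kJ/mol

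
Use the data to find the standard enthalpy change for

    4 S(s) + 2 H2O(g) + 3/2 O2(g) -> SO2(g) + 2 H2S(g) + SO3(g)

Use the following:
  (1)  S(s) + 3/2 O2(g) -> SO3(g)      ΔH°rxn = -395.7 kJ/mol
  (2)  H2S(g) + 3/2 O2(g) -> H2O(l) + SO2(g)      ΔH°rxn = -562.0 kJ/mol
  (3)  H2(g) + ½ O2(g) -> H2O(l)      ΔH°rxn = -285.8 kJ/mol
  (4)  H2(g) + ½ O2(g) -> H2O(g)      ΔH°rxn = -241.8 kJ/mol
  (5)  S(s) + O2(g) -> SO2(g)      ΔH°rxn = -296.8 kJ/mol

ΔH°rxn = -250.1 kJ/mol

(1) as written: -395.7 kJ/mol
(2) reversed and × 2: (-2)·(-562.0) = +1124.0 kJ/mol
(3) × 2: (2)·(-285.8) = -571.6 kJ/mol
(4) reversed and × 2: (-2)·(-241.8) = +483.6 kJ/mol
(5) × 3: (3)·(-296.8) = -890.4 kJ/mol
Combining the equations, ΔH°rxn = (1)·(-395.7) + (-2)·(-562.0) + (2)·(-285.8) + (-2)·(-241.8) + (3)·(-296.8) = -250.1 kJ/mol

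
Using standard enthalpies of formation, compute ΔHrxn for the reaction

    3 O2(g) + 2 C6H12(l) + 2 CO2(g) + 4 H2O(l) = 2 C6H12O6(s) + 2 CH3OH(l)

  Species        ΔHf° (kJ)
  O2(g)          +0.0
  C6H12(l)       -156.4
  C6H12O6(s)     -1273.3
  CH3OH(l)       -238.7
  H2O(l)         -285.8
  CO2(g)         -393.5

ΔHrxn = -781.0 kJ

Products: 2·(-1273.3) + 2·(-238.7) = -3024.0
Reactants: 3·(+0.0) + 2·(-156.4) + 2·(-393.5) + 4·(-285.8) = -2243.0
ΔHrxn = (-3024.0) − (-2243.0) = -781.0 kJ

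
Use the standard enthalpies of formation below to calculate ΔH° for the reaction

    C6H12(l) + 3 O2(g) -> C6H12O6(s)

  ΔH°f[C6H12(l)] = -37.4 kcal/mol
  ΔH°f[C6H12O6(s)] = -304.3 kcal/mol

ΔH° = -266.9 kcal/mol

Products: 1·(-304.3) = -304.3
Reactants: 1·(-37.4) + 3·(+0.0) = -37.4
ΔH° = (-304.3) − (-37.4) = -266.9 kcal/mol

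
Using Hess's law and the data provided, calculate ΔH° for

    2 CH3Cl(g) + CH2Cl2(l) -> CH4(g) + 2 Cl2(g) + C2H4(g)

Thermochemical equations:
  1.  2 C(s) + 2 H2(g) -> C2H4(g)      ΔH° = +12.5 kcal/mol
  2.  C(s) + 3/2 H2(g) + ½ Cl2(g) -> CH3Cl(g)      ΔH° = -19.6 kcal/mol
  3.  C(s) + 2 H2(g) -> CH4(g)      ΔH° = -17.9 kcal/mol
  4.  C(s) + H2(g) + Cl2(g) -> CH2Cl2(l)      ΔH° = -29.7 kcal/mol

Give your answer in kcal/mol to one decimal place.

eq. 1 as written (C2H4(g) already on the product side): +12.5 kcal/mol
eq. 2 reversed and × 2 (reverse to put CH3Cl(g) on the reactant side; ×2 to match 2 CH3Cl(g) in the target): (-2)·(-19.6) = +39.2 kcal/mol
eq. 3 as written (CH4(g) already on the product side): -17.9 kcal/mol
eq. 4 reversed (reverse to put CH2Cl2(l) on the reactant side): +29.7 kcal/mol
By Hess's law, ΔH° = (1)·(+12.5) + (-2)·(-19.6) + (1)·(-17.9) + (-1)·(-29.7) = 63.5 kcal/mol

ΔH° = 63.5 kcal/mol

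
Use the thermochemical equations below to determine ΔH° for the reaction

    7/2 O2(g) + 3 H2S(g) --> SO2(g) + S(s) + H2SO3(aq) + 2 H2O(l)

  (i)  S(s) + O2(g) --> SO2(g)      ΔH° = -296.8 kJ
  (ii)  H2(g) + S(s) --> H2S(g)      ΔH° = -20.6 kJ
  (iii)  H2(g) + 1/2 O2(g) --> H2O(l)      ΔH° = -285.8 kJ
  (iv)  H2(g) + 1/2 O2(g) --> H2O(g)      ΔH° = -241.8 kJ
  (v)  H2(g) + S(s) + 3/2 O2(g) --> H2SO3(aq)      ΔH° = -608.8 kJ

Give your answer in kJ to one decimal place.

ΔH° = -1415.4 kJ

(i) as written (SO2(g) already on the product side): -296.8 kJ
(ii) reversed and × 3 (reverse to put H2S(g) on the reactant side; ×3 to match 3 H2S(g) in the target): (-3)·(-20.6) = +61.8 kJ
(iii) × 2 (×2 to match 2 H2O(l) in the target): (2)·(-285.8) = -571.6 kJ
(iv): not needed (H2O(g) appears nowhere else).
(v) as written (H2SO3(aq) already on the product side): -608.8 kJ
Since enthalpy is a state function, ΔH° = (-296.8) + (+61.8) + (-571.6) + (-608.8) = -1415.4 kJ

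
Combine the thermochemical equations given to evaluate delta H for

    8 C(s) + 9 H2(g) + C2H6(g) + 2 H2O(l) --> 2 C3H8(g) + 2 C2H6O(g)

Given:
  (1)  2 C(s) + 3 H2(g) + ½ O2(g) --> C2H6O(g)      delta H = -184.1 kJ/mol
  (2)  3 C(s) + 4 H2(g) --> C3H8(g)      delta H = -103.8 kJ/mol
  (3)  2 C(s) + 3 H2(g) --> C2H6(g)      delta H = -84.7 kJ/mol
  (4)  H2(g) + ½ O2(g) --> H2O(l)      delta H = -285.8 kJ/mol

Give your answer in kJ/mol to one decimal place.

delta H = 80.5 kJ/mol

(1) × 2 (×2 to match 2 C2H6O(g) in the target): (2)·(-184.1) = -368.2 kJ/mol
(2) × 2 (×2 to match 2 C3H8(g) in the target): (2)·(-103.8) = -207.6 kJ/mol
(3) reversed (C2H6(g) must end up as a reactant): +84.7 kJ/mol
(4) reversed and × 2 (reverse to put H2O(l) on the reactant side; scale by 2 for the 2 H2O(l)): (-2)·(-285.8) = +571.6 kJ/mol
Combining the equations, delta H = (-368.2) + (-207.6) + (+84.7) + (+571.6) = 80.5 kJ/mol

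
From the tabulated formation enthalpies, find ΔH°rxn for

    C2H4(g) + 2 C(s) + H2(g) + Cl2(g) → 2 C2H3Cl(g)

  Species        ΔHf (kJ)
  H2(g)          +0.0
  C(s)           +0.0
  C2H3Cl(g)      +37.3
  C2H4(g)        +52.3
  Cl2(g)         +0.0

Products: 2·(+37.3) = +74.6
Reactants: 1·(+52.3) + 2·(+0.0) + 1·(+0.0) + 1·(+0.0) = +52.3
ΔH°rxn = (+74.6) − (+52.3) = 22.3 kJ

ΔH°rxn = 22.3 kJ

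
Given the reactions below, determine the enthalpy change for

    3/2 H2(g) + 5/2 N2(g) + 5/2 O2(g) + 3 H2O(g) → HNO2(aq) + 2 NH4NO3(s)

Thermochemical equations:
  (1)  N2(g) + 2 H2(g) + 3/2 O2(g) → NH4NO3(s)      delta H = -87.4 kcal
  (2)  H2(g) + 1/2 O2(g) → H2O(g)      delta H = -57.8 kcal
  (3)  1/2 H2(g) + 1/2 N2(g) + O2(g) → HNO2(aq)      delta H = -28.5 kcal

delta H = -29.9 kcal

(1) × 2: (2)·(-87.4) = -174.8 kcal
(2) reversed and × 3: (-3)·(-57.8) = +173.4 kcal
(3) as written: -28.5 kcal
delta H = (2)·(-87.4) + (-3)·(-57.8) + (1)·(-28.5) = -29.9 kcal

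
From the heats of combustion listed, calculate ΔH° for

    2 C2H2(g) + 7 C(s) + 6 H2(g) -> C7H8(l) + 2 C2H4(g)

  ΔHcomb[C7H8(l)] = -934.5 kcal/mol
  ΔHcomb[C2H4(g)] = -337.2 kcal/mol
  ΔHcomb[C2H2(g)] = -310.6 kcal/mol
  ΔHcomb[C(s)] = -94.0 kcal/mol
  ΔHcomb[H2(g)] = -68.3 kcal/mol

Using ΔH = Σ nΔHc°(reactants) − Σ nΔHc°(products):
= [2·(-310.6) + 7·(-94.0) + 6·(-68.3)] − [1·(-934.5) + 2·(-337.2)]
= -80.1 kcal/mol

ΔH° = -80.1 kcal/mol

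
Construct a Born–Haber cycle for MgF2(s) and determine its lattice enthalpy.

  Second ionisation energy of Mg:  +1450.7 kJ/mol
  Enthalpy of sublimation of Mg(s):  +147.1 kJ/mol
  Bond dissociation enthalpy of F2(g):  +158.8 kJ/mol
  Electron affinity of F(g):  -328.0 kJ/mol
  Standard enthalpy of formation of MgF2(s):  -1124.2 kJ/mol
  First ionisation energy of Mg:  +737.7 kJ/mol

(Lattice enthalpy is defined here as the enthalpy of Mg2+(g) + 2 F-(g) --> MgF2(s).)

ΔHf° = 1·ΔHsub + 1·(ΣIE) + 1·D(F2) + 2·EA + U
-1124.2 = 1·(+147.1) + 1·(+2188.4) + 1·(+158.8) + 2·(-328.0) + U
U = -1124.2 − (+1838.3) = -2962.5 kJ/mol

U = -2962.5 kJ/mol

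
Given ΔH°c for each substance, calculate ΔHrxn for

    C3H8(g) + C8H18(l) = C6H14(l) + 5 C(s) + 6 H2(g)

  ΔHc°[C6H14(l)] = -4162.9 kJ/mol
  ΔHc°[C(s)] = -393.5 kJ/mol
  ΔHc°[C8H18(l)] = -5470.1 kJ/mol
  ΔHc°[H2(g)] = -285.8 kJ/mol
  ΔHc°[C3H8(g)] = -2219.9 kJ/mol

ΔHrxn = 155.2 kJ/mol

With combustion enthalpies, reactants minus products:
= [1·(-2219.9) + 1·(-5470.1)] − [1·(-4162.9) + 5·(-393.5) + 6·(-285.8)]
= 155.2 kJ/mol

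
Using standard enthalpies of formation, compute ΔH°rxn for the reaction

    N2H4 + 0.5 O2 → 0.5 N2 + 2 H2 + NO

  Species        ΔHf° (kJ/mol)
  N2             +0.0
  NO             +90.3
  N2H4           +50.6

ΔH°rxn = 39.7 kJ/mol

Products: 1/2·(+0.0) + 2·(+0.0) + 1·(+90.3) = +90.3
Reactants: 1·(+50.6) + 1/2·(+0.0) = +50.6
ΔH°rxn = (+90.3) − (+50.6) = 39.7 kJ/mol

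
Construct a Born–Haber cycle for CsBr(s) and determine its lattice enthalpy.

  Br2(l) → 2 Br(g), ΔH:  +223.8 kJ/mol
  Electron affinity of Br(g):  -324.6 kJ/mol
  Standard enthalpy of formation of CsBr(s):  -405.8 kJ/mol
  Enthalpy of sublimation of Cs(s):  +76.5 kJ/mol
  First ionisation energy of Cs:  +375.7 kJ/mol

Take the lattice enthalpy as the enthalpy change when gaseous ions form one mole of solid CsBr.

ΔHf° = 1·ΔHsub + 1·(ΣIE) + 1/2·D(Br2) + 1·EA + U
-405.8 = 1·(+76.5) + 1·(+375.7) + 1/2·(+223.8) + 1·(-324.6) + U
U = -405.8 − (+239.5) = -645.3 kJ/mol

U = -645.3 kJ/mol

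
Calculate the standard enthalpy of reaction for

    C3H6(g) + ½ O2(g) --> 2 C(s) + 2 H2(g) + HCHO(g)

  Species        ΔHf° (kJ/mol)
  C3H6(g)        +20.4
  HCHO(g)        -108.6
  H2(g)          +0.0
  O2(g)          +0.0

ΔHrxn = -129.0 kJ/mol

Products: 2·(+0.0) + 2·(+0.0) + 1·(-108.6) = -108.6
Reactants: 1·(+20.4) + 1/2·(+0.0) = +20.4
ΔHrxn = (-108.6) − (+20.4) = -129.0 kJ/mol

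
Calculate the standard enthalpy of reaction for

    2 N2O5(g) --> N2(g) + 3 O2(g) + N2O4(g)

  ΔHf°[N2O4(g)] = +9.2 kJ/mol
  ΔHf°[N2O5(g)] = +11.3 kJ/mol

ΔH°rxn = -13.4 kJ/mol

Products: 1·(+0.0) + 3·(+0.0) + 1·(+9.2) = +9.2
Reactants: 2·(+11.3) = +22.6
ΔH°rxn = (+9.2) − (+22.6) = -13.4 kJ/mol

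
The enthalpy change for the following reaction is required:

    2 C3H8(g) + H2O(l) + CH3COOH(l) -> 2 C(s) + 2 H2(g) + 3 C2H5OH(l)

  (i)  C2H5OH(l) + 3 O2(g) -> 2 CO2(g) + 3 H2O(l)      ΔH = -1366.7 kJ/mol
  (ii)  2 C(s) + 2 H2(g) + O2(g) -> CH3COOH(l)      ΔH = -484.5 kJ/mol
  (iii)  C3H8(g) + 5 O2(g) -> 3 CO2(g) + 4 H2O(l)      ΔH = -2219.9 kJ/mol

ΔH = 144.8 kJ/mol

(i) reversed and × 3: (-3)·(-1366.7) = +4100.1 kJ/mol
(ii) reversed: +484.5 kJ/mol
(iii) × 2: (2)·(-2219.9) = -4439.8 kJ/mol
By Hess's law, ΔH = (+4100.1) + (+484.5) + (-4439.8) = 144.8 kJ/mol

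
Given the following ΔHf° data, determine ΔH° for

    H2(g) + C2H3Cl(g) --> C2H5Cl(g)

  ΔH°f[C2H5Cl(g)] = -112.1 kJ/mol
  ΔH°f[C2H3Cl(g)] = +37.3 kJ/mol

ΔH°rxn = Σ nΔHf°(products) − Σ nΔHf°(reactants).
Products: 1·(-112.1) = -112.1
Reactants: 1·(+0.0) + 1·(+37.3) = +37.3
ΔH° = (-112.1) − (+37.3) = -149.4 kJ/mol

ΔH° = -149.4 kJ/mol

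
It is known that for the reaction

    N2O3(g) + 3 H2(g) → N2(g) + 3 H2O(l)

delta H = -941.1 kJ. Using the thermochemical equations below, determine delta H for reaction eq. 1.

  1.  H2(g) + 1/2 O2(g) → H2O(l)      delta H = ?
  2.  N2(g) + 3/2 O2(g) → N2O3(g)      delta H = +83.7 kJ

delta H = -285.8 kJ

eq. 1 × 3: contributes 3·x
eq. 2 reversed: -83.7 kJ
-941.1 = (-83.7) + 3·x
x = (-941.1 − (-83.7)) / (3) = -285.8 kJ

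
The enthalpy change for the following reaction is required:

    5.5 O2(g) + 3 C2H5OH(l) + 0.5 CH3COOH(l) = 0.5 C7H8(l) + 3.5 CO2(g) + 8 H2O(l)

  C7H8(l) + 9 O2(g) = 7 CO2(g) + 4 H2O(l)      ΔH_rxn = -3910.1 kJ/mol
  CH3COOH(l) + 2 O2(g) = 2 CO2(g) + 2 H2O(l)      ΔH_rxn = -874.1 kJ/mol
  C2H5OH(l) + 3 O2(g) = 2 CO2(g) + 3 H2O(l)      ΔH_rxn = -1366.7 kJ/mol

equation 1 reversed and × 1/2: (-1/2)·(-3910.1) = +1955.05 kJ/mol
equation 2 × 1/2: (1/2)·(-874.1) = -437.05 kJ/mol
equation 3 × 3: (3)·(-1366.7) = -4100.1 kJ/mol
Summing the manipulated equations, ΔH_rxn = (+1955.05) + (-437.05) + (-4100.1) = -2582.1 kJ/mol

ΔH_rxn = -2582.1 kJ/mol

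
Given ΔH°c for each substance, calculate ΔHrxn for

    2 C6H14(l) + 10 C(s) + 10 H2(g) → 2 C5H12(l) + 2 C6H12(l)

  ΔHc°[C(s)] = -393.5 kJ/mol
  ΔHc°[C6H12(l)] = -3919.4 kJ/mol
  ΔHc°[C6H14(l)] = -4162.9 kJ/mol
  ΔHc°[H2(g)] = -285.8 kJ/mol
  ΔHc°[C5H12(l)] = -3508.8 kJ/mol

Using ΔH = Σ nΔHc°(reactants) − Σ nΔHc°(products):
= [2·(-4162.9) + 10·(-393.5) + 10·(-285.8)] − [2·(-3508.8) + 2·(-3919.4)]
= -262.4 kJ/mol

ΔHrxn = -262.4 kJ/mol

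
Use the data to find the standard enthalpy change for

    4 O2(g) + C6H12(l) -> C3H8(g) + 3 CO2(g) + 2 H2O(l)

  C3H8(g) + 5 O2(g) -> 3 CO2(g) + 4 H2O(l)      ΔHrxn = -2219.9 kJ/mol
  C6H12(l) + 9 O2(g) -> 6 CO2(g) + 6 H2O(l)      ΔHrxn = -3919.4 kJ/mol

equation 1 reversed: +2219.9 kJ/mol
equation 2 as written: -3919.4 kJ/mol
Combining the equations, ΔHrxn = (+2219.9) + (-3919.4) = -1699.5 kJ/mol

ΔHrxn = -1699.5 kJ/mol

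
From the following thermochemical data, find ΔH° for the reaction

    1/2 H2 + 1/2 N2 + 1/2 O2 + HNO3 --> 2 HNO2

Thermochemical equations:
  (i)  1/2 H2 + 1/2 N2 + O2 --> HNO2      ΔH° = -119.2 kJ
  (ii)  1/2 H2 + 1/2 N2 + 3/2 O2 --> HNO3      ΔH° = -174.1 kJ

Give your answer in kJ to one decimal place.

(i) × 2 (×2 to match 2 HNO2 in the target): (2)·(-119.2) = -238.4 kJ
(ii) reversed (reverse to put HNO3 on the reactant side): +174.1 kJ
ΔH° = (-238.4) + (+174.1) = -64.3 kJ

ΔH° = -64.3 kJ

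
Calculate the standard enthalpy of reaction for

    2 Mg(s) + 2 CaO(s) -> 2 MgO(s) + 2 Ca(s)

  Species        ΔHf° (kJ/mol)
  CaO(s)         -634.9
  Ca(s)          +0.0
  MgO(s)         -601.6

Products: 2·(-601.6) + 2·(+0.0) = -1203.2
Reactants: 2·(+0.0) + 2·(-634.9) = -1269.8
ΔHrxn = (-1203.2) − (-1269.8) = 66.6 kJ/mol

ΔHrxn = 66.6 kJ/mol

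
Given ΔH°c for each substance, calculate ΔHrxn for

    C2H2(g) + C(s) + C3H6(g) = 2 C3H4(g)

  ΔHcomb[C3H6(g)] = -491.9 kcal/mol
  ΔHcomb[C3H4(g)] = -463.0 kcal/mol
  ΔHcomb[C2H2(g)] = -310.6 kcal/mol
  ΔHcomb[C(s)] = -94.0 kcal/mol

Using ΔH = Σ nΔHc°(reactants) − Σ nΔHc°(products):
= [1·(-310.6) + 1·(-94.0) + 1·(-491.9)] − [2·(-463.0)]
= 29.5 kcal/mol

ΔHrxn = 29.5 kcal/mol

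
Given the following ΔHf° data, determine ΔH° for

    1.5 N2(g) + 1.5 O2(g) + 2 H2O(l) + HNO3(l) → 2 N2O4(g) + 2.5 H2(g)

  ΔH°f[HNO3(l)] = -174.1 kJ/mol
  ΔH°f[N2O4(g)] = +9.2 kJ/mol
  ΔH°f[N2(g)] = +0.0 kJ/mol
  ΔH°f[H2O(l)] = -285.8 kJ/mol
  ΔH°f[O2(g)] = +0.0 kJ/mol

ΔH° = 764.1 kJ/mol

Products: 2·(+9.2) + 5/2·(+0.0) = +18.4
Reactants: 3/2·(+0.0) + 3/2·(+0.0) + 2·(-285.8) + 1·(-174.1) = -745.7
ΔH° = (+18.4) − (-745.7) = 764.1 kJ/mol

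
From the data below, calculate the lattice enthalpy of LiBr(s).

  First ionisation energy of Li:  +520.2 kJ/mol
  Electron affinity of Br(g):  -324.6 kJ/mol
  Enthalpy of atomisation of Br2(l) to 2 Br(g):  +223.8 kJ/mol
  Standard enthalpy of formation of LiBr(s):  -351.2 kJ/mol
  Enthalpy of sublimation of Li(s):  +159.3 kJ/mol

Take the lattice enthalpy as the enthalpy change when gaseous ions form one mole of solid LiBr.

ΔHf° = 1·ΔHsub + 1·(ΣIE) + 1/2·D(Br2) + 1·EA + U
-351.2 = 1·(+159.3) + 1·(+520.2) + 1/2·(+223.8) + 1·(-324.6) + U
U = -351.2 − (+466.8) = -818.0 kJ/mol

U = -818.0 kJ/mol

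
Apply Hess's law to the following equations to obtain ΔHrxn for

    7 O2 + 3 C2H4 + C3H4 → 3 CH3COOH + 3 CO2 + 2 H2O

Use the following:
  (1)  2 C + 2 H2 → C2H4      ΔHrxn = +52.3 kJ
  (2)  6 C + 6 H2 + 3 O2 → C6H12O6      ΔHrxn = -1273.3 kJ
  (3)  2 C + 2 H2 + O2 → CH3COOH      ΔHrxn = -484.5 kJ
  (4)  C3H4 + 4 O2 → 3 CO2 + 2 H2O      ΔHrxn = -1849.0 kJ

(1) reversed and × 3: (-3)·(+52.3) = -156.9 kJ
(2): not needed.
(3) × 3: (3)·(-484.5) = -1453.5 kJ
(4) as written: -1849.0 kJ
Combining the equations, ΔHrxn = (-156.9) + (-1453.5) + (-1849.0) = -3459.4 kJ

ΔHrxn = -3459.4 kJ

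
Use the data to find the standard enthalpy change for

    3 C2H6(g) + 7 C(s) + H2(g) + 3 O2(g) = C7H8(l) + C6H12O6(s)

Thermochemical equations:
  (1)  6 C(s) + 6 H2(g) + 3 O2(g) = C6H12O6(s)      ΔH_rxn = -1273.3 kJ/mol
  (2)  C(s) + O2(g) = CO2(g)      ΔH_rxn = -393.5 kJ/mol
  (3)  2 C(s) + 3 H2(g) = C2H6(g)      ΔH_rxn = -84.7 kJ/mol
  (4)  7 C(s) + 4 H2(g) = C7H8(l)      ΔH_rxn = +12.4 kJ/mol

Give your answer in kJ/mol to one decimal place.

(1) as written (C6H12O6(s) already on the product side): -1273.3 kJ/mol
(2): not needed (CO2(g) appears nowhere else).
(3) reversed and × 3 (C2H6(g) must end up as a reactant; ×3 to match 3 C2H6(g) in the target): (-3)·(-84.7) = +254.1 kJ/mol
(4) as written (C7H8(l) already on the product side): +12.4 kJ/mol
ΔH_rxn = (1)·(-1273.3) + (-3)·(-84.7) + (1)·(+12.4) = -1006.8 kJ/mol

ΔH_rxn = -1006.8 kJ/mol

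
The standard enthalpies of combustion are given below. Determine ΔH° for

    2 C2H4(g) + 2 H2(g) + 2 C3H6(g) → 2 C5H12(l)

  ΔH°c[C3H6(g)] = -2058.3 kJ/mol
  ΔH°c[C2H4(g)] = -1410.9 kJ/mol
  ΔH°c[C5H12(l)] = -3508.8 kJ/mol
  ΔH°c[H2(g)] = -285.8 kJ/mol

With combustion enthalpies, reactants minus products:
= [2·(-1410.9) + 2·(-285.8) + 2·(-2058.3)] − [2·(-3508.8)]
= -492.4 kJ/mol

ΔH° = -492.4 kJ/mol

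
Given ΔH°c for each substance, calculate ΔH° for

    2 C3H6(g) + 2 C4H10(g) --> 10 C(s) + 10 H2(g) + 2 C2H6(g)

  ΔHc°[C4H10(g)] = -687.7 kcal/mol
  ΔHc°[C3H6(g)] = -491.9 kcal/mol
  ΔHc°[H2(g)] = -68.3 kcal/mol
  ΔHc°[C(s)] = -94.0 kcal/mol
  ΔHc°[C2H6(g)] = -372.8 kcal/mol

ΔH° = 9.4 kcal/mol

With combustion enthalpies, reactants minus products:
= [2·(-491.9) + 2·(-687.7)] − [10·(-94.0) + 10·(-68.3) + 2·(-372.8)]
= 9.4 kcal/mol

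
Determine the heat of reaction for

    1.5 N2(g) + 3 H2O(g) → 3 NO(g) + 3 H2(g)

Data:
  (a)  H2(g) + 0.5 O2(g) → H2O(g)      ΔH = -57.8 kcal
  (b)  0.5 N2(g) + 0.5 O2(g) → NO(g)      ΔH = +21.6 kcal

(a) reversed and × 3: (-3)·(-57.8) = +173.4 kcal
(b) × 3: (3)·(+21.6) = +64.8 kcal
ΔH = (+173.4) + (+64.8) = 238.2 kcal

ΔH = 238.2 kcal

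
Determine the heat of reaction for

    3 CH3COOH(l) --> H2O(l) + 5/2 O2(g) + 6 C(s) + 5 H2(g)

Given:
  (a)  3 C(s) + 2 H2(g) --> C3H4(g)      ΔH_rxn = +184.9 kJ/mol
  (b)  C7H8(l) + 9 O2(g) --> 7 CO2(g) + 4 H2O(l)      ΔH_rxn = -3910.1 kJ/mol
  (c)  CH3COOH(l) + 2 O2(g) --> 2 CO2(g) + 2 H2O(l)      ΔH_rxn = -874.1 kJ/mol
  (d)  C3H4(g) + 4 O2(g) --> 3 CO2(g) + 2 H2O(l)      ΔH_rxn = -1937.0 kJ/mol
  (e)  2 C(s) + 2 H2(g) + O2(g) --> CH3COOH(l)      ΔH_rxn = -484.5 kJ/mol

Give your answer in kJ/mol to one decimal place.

(a) reversed: -184.9 kJ/mol
(b): not needed (C7H8(l) appears nowhere else).
(c) × 3/2: (3/2)·(-874.1) = -1311.15 kJ/mol
(d) reversed: +1937.0 kJ/mol
(e) reversed and × 3/2: (-3/2)·(-484.5) = +726.75 kJ/mol
ΔH_rxn = (-184.9) + (-1311.15) + (+1937.0) + (+726.75) = 1167.7 kJ/mol

ΔH_rxn = 1167.7 kJ/mol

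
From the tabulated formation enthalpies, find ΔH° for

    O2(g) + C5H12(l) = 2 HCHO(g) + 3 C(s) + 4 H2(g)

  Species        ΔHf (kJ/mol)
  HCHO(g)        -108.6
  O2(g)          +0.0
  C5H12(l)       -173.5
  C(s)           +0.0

Products: 2·(-108.6) + 3·(+0.0) + 4·(+0.0) = -217.2
Reactants: 1·(+0.0) + 1·(-173.5) = -173.5
ΔH° = (-217.2) − (-173.5) = -43.7 kJ/mol

ΔH° = -43.7 kJ/mol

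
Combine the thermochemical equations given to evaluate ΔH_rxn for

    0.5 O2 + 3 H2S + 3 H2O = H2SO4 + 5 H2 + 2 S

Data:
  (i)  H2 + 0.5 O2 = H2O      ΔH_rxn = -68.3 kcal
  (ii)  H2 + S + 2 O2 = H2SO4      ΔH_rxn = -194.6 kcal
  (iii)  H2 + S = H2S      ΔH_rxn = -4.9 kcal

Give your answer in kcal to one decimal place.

(i) reversed and × 3: (-3)·(-68.3) = +204.9 kcal
(ii) as written: -194.6 kcal
(iii) reversed and × 3: (-3)·(-4.9) = +14.7 kcal
Since enthalpy is a state function, ΔH_rxn = (-3)·(-68.3) + (1)·(-194.6) + (-3)·(-4.9) = 25.0 kcal

ΔH_rxn = 25.0 kcal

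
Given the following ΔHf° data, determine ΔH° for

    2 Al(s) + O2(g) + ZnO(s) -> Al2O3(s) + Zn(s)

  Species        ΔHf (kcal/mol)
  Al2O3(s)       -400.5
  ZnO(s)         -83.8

ΔH° = -316.7 kcal/mol

ΔH°rxn = Σ nΔHf°(products) − Σ nΔHf°(reactants).
Products: 1·(-400.5) + 1·(+0.0) = -400.5
Reactants: 2·(+0.0) + 1·(+0.0) + 1·(-83.8) = -83.8
ΔH° = (-400.5) − (-83.8) = -316.7 kcal/mol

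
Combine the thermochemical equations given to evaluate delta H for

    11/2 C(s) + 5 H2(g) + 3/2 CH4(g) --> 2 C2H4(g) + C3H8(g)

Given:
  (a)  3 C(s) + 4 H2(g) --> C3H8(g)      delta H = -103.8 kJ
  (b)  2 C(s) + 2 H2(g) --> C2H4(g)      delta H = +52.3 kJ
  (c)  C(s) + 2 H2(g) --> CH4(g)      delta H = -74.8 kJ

(a) as written (C3H8(g) already on the product side): -103.8 kJ
(b) × 2 (×2 to match 2 C2H4(g) in the target): (2)·(+52.3) = +104.6 kJ
(c) reversed and × 3/2 (reverse to put CH4(g) on the reactant side; scale by 3/2 for the 3/2 CH4(g)): (-3/2)·(-74.8) = +112.2 kJ
delta H = (1)·(-103.8) + (2)·(+52.3) + (-3/2)·(-74.8) = 113.0 kJ

delta H = 113.0 kJ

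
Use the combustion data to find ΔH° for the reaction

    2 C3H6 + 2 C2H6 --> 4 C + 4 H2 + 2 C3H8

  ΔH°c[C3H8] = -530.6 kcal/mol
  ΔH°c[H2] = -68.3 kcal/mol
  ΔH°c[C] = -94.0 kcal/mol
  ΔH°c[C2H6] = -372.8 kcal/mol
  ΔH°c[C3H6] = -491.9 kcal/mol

With combustion enthalpies, reactants minus products:
= [2·(-491.9) + 2·(-372.8)] − [4·(-94.0) + 4·(-68.3) + 2·(-530.6)]
= -19.0 kcal/mol

ΔH° = -19.0 kcal/mol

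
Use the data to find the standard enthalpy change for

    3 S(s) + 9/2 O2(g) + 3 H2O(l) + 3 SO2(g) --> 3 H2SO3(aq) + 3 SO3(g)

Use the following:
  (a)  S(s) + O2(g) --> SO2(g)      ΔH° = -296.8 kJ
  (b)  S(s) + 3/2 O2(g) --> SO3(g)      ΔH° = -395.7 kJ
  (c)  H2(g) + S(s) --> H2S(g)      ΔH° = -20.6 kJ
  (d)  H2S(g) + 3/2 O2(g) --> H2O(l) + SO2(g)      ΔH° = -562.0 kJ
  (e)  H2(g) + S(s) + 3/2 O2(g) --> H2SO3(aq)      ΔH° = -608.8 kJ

(a): not needed.
(b) × 3 (scale by 3 for the 3 SO3(g)): (3)·(-395.7) = -1187.1 kJ
(c) reversed and × 3: (-3)·(-20.6) = +61.8 kJ
(d) reversed and × 3 (H2O(l) must end up as a reactant; scale by 3 for the 3 H2O(l)): (-3)·(-562.0) = +1686.0 kJ
(e) × 3 (×3 to match 3 H2SO3(aq) in the target): (3)·(-608.8) = -1826.4 kJ
Summing the manipulated equations, ΔH° = (3)·(-395.7) + (-3)·(-20.6) + (-3)·(-562.0) + (3)·(-608.8) = -1265.7 kJ

ΔH° = -1265.7 kJ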